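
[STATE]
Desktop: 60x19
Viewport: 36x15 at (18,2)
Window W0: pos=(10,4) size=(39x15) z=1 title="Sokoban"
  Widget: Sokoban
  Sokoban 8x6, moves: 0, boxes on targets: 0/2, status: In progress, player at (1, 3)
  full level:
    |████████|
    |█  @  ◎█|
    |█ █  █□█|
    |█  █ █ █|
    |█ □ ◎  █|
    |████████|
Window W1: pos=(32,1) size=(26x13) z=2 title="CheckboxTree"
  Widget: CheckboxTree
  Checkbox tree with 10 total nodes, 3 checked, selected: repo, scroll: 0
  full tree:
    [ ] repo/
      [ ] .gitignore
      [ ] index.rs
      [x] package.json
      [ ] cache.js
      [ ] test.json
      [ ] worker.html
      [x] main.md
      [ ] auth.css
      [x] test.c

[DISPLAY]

              ┃ CheckboxTree        
              ┠─────────────────────
━━━━━━━━━━━━━━┃>[-] repo/           
n             ┃   [ ] .gitignore    
──────────────┃   [ ] index.rs      
█             ┃   [x] package.json  
█             ┃   [ ] cache.js      
█             ┃   [ ] test.json     
█             ┃   [ ] worker.html   
█             ┃   [x] main.md       
█             ┃   [ ] auth.css      
0  0/2        ┗━━━━━━━━━━━━━━━━━━━━━
                              ┃     
                              ┃     
                              ┃     


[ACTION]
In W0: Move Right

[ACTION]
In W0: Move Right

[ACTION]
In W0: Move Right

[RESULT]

              ┃ CheckboxTree        
              ┠─────────────────────
━━━━━━━━━━━━━━┃>[-] repo/           
n             ┃   [ ] .gitignore    
──────────────┃   [ ] index.rs      
█             ┃   [x] package.json  
█             ┃   [ ] cache.js      
█             ┃   [ ] test.json     
█             ┃   [ ] worker.html   
█             ┃   [x] main.md       
█             ┃   [ ] auth.css      
3  0/2        ┗━━━━━━━━━━━━━━━━━━━━━
                              ┃     
                              ┃     
                              ┃     


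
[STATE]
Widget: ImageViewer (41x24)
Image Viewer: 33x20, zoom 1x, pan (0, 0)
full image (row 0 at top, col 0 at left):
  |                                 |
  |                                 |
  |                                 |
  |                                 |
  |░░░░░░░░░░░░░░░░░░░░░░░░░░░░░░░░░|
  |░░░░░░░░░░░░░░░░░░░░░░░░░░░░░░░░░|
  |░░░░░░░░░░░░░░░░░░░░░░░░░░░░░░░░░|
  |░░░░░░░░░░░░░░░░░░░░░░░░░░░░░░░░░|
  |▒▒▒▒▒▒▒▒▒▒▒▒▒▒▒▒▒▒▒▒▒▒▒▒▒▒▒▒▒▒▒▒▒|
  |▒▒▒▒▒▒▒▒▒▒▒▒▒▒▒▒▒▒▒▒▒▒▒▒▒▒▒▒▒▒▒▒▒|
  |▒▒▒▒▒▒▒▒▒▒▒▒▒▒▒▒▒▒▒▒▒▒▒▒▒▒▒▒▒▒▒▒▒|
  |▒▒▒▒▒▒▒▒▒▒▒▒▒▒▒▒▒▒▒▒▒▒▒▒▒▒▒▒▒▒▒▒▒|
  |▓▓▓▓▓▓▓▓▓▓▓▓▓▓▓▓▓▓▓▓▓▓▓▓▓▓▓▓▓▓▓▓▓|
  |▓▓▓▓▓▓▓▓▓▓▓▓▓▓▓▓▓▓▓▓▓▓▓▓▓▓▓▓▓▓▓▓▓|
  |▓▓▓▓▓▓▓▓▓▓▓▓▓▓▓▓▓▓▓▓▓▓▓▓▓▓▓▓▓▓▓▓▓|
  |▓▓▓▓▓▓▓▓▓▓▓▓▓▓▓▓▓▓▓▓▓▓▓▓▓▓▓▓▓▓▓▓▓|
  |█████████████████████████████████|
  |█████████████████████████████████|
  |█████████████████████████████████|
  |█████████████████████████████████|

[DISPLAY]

                                         
                                         
                                         
                                         
░░░░░░░░░░░░░░░░░░░░░░░░░░░░░░░░░        
░░░░░░░░░░░░░░░░░░░░░░░░░░░░░░░░░        
░░░░░░░░░░░░░░░░░░░░░░░░░░░░░░░░░        
░░░░░░░░░░░░░░░░░░░░░░░░░░░░░░░░░        
▒▒▒▒▒▒▒▒▒▒▒▒▒▒▒▒▒▒▒▒▒▒▒▒▒▒▒▒▒▒▒▒▒        
▒▒▒▒▒▒▒▒▒▒▒▒▒▒▒▒▒▒▒▒▒▒▒▒▒▒▒▒▒▒▒▒▒        
▒▒▒▒▒▒▒▒▒▒▒▒▒▒▒▒▒▒▒▒▒▒▒▒▒▒▒▒▒▒▒▒▒        
▒▒▒▒▒▒▒▒▒▒▒▒▒▒▒▒▒▒▒▒▒▒▒▒▒▒▒▒▒▒▒▒▒        
▓▓▓▓▓▓▓▓▓▓▓▓▓▓▓▓▓▓▓▓▓▓▓▓▓▓▓▓▓▓▓▓▓        
▓▓▓▓▓▓▓▓▓▓▓▓▓▓▓▓▓▓▓▓▓▓▓▓▓▓▓▓▓▓▓▓▓        
▓▓▓▓▓▓▓▓▓▓▓▓▓▓▓▓▓▓▓▓▓▓▓▓▓▓▓▓▓▓▓▓▓        
▓▓▓▓▓▓▓▓▓▓▓▓▓▓▓▓▓▓▓▓▓▓▓▓▓▓▓▓▓▓▓▓▓        
█████████████████████████████████        
█████████████████████████████████        
█████████████████████████████████        
█████████████████████████████████        
                                         
                                         
                                         
                                         


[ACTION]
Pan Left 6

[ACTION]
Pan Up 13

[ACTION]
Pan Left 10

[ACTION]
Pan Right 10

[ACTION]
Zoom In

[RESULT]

                                         
                                         
                                         
                                         
                                         
                                         
                                         
                                         
░░░░░░░░░░░░░░░░░░░░░░░░░░░░░░░░░░░░░░░░░
░░░░░░░░░░░░░░░░░░░░░░░░░░░░░░░░░░░░░░░░░
░░░░░░░░░░░░░░░░░░░░░░░░░░░░░░░░░░░░░░░░░
░░░░░░░░░░░░░░░░░░░░░░░░░░░░░░░░░░░░░░░░░
░░░░░░░░░░░░░░░░░░░░░░░░░░░░░░░░░░░░░░░░░
░░░░░░░░░░░░░░░░░░░░░░░░░░░░░░░░░░░░░░░░░
░░░░░░░░░░░░░░░░░░░░░░░░░░░░░░░░░░░░░░░░░
░░░░░░░░░░░░░░░░░░░░░░░░░░░░░░░░░░░░░░░░░
▒▒▒▒▒▒▒▒▒▒▒▒▒▒▒▒▒▒▒▒▒▒▒▒▒▒▒▒▒▒▒▒▒▒▒▒▒▒▒▒▒
▒▒▒▒▒▒▒▒▒▒▒▒▒▒▒▒▒▒▒▒▒▒▒▒▒▒▒▒▒▒▒▒▒▒▒▒▒▒▒▒▒
▒▒▒▒▒▒▒▒▒▒▒▒▒▒▒▒▒▒▒▒▒▒▒▒▒▒▒▒▒▒▒▒▒▒▒▒▒▒▒▒▒
▒▒▒▒▒▒▒▒▒▒▒▒▒▒▒▒▒▒▒▒▒▒▒▒▒▒▒▒▒▒▒▒▒▒▒▒▒▒▒▒▒
▒▒▒▒▒▒▒▒▒▒▒▒▒▒▒▒▒▒▒▒▒▒▒▒▒▒▒▒▒▒▒▒▒▒▒▒▒▒▒▒▒
▒▒▒▒▒▒▒▒▒▒▒▒▒▒▒▒▒▒▒▒▒▒▒▒▒▒▒▒▒▒▒▒▒▒▒▒▒▒▒▒▒
▒▒▒▒▒▒▒▒▒▒▒▒▒▒▒▒▒▒▒▒▒▒▒▒▒▒▒▒▒▒▒▒▒▒▒▒▒▒▒▒▒
▒▒▒▒▒▒▒▒▒▒▒▒▒▒▒▒▒▒▒▒▒▒▒▒▒▒▒▒▒▒▒▒▒▒▒▒▒▒▒▒▒


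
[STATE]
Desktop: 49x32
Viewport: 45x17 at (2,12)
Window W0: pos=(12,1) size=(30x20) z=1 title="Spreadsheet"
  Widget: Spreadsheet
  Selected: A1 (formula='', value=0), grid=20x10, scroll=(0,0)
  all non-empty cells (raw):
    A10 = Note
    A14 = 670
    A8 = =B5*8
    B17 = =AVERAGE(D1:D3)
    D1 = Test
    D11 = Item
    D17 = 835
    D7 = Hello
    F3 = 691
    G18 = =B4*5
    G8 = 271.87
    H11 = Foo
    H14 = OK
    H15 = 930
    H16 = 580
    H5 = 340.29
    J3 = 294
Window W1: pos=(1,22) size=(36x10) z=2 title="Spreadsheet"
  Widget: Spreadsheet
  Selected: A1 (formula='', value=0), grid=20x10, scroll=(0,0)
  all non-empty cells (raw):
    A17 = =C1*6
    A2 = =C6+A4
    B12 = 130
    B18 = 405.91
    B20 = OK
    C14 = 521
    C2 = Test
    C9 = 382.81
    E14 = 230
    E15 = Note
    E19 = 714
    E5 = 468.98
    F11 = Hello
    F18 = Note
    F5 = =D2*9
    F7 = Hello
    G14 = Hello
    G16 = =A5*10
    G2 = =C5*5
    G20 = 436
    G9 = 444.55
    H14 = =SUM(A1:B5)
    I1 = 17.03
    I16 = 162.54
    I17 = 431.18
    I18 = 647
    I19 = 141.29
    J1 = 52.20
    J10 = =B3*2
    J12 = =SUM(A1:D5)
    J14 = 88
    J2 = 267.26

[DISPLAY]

          ┃  6        0       0       0┃     
          ┃  7        0       0       0┃     
          ┃  8        0       0       0┃     
          ┃  9        0       0       0┃     
          ┃ 10 Note           0       0┃     
          ┃ 11        0       0       0┃     
          ┃ 12        0       0       0┃     
          ┃ 13        0       0       0┃     
          ┗━━━━━━━━━━━━━━━━━━━━━━━━━━━━┛     
                                             
━━━━━━━━━━━━━━━━━━━━━━━━━━━━━━━━━━┓          
 Spreadsheet                      ┃          
──────────────────────────────────┨          
A1:                               ┃          
       A       B       C       D  ┃          
----------------------------------┃          
  1      [0]       0       0      ┃          


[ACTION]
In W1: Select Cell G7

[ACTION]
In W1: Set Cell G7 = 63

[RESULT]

          ┃  6        0       0       0┃     
          ┃  7        0       0       0┃     
          ┃  8        0       0       0┃     
          ┃  9        0       0       0┃     
          ┃ 10 Note           0       0┃     
          ┃ 11        0       0       0┃     
          ┃ 12        0       0       0┃     
          ┃ 13        0       0       0┃     
          ┗━━━━━━━━━━━━━━━━━━━━━━━━━━━━┛     
                                             
━━━━━━━━━━━━━━━━━━━━━━━━━━━━━━━━━━┓          
 Spreadsheet                      ┃          
──────────────────────────────────┨          
G7: 63                            ┃          
       A       B       C       D  ┃          
----------------------------------┃          
  1        0       0       0      ┃          


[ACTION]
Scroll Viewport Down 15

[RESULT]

          ┃  9        0       0       0┃     
          ┃ 10 Note           0       0┃     
          ┃ 11        0       0       0┃     
          ┃ 12        0       0       0┃     
          ┃ 13        0       0       0┃     
          ┗━━━━━━━━━━━━━━━━━━━━━━━━━━━━┛     
                                             
━━━━━━━━━━━━━━━━━━━━━━━━━━━━━━━━━━┓          
 Spreadsheet                      ┃          
──────────────────────────────────┨          
G7: 63                            ┃          
       A       B       C       D  ┃          
----------------------------------┃          
  1        0       0       0      ┃          
  2        0       0Test          ┃          
  3        0       0       0      ┃          
━━━━━━━━━━━━━━━━━━━━━━━━━━━━━━━━━━┛          


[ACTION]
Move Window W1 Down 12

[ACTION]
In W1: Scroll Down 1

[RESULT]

          ┃  9        0       0       0┃     
          ┃ 10 Note           0       0┃     
          ┃ 11        0       0       0┃     
          ┃ 12        0       0       0┃     
          ┃ 13        0       0       0┃     
          ┗━━━━━━━━━━━━━━━━━━━━━━━━━━━━┛     
                                             
━━━━━━━━━━━━━━━━━━━━━━━━━━━━━━━━━━┓          
 Spreadsheet                      ┃          
──────────────────────────────────┨          
G7: 63                            ┃          
       A       B       C       D  ┃          
----------------------------------┃          
  2        0       0Test          ┃          
  3        0       0       0      ┃          
  4        0       0       0      ┃          
━━━━━━━━━━━━━━━━━━━━━━━━━━━━━━━━━━┛          


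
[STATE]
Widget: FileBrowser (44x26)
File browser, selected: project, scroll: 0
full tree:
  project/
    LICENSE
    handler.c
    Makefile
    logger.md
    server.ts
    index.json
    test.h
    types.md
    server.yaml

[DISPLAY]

> [-] project/                              
    LICENSE                                 
    handler.c                               
    Makefile                                
    logger.md                               
    server.ts                               
    index.json                              
    test.h                                  
    types.md                                
    server.yaml                             
                                            
                                            
                                            
                                            
                                            
                                            
                                            
                                            
                                            
                                            
                                            
                                            
                                            
                                            
                                            
                                            


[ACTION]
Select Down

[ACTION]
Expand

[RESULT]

  [-] project/                              
  > LICENSE                                 
    handler.c                               
    Makefile                                
    logger.md                               
    server.ts                               
    index.json                              
    test.h                                  
    types.md                                
    server.yaml                             
                                            
                                            
                                            
                                            
                                            
                                            
                                            
                                            
                                            
                                            
                                            
                                            
                                            
                                            
                                            
                                            


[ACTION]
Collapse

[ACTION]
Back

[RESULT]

> [+] project/                              
                                            
                                            
                                            
                                            
                                            
                                            
                                            
                                            
                                            
                                            
                                            
                                            
                                            
                                            
                                            
                                            
                                            
                                            
                                            
                                            
                                            
                                            
                                            
                                            
                                            


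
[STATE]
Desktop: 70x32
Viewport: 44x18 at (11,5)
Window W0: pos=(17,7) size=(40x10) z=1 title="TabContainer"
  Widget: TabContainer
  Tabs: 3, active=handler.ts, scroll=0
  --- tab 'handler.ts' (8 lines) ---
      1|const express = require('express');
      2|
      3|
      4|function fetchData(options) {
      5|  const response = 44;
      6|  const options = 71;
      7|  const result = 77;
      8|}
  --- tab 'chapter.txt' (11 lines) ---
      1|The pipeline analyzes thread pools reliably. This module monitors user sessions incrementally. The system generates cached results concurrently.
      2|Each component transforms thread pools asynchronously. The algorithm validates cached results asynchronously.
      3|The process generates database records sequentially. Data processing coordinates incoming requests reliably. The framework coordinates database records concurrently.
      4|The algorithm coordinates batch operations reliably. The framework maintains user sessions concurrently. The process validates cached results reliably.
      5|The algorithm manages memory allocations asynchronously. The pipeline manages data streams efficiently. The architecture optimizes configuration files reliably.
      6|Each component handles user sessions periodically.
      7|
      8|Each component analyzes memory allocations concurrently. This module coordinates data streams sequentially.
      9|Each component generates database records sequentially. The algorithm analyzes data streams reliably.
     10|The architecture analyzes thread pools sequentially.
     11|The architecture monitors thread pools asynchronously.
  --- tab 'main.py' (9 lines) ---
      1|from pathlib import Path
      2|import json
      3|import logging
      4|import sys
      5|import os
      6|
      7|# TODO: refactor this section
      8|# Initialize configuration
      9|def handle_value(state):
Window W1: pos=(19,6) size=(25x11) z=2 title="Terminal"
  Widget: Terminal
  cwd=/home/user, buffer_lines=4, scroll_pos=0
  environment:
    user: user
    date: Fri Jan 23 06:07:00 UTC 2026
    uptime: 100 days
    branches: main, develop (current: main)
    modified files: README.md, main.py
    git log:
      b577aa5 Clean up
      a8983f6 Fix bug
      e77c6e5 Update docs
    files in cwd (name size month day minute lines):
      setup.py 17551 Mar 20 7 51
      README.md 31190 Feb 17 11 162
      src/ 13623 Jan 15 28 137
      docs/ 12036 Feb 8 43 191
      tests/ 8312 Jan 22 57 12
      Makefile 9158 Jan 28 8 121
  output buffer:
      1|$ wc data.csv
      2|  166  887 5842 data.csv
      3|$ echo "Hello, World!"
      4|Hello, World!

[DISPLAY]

                                            
        ┏━━━━━━━━━━━━━━━━━━━━━━━┓           
      ┏━┃ Terminal              ┃━━━━━━━━━━━
      ┃ ┠───────────────────────┨           
      ┠─┃$ wc data.csv          ┃───────────
      ┃[┃  166  887 5842 data.cs┃│ main.py  
      ┃─┃$ echo "Hello, World!" ┃───────────
      ┃c┃Hello, World!          ┃xpress');  
      ┃ ┃$ █                    ┃           
      ┃ ┃                       ┃           
      ┃f┃                       ┃) {        
      ┗━┗━━━━━━━━━━━━━━━━━━━━━━━┛━━━━━━━━━━━
                                            
                                            
                                            
                                            
                                            
                                            


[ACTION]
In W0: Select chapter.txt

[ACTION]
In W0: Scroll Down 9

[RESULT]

                                            
        ┏━━━━━━━━━━━━━━━━━━━━━━━┓           
      ┏━┃ Terminal              ┃━━━━━━━━━━━
      ┃ ┠───────────────────────┨           
      ┠─┃$ wc data.csv          ┃───────────
      ┃ ┃  166  887 5842 data.cs┃│ main.py  
      ┃─┃$ echo "Hello, World!" ┃───────────
      ┃T┃Hello, World!          ┃thread pool
      ┃T┃$ █                    ┃thread pool
      ┃ ┃                       ┃           
      ┃ ┃                       ┃           
      ┗━┗━━━━━━━━━━━━━━━━━━━━━━━┛━━━━━━━━━━━
                                            
                                            
                                            
                                            
                                            
                                            


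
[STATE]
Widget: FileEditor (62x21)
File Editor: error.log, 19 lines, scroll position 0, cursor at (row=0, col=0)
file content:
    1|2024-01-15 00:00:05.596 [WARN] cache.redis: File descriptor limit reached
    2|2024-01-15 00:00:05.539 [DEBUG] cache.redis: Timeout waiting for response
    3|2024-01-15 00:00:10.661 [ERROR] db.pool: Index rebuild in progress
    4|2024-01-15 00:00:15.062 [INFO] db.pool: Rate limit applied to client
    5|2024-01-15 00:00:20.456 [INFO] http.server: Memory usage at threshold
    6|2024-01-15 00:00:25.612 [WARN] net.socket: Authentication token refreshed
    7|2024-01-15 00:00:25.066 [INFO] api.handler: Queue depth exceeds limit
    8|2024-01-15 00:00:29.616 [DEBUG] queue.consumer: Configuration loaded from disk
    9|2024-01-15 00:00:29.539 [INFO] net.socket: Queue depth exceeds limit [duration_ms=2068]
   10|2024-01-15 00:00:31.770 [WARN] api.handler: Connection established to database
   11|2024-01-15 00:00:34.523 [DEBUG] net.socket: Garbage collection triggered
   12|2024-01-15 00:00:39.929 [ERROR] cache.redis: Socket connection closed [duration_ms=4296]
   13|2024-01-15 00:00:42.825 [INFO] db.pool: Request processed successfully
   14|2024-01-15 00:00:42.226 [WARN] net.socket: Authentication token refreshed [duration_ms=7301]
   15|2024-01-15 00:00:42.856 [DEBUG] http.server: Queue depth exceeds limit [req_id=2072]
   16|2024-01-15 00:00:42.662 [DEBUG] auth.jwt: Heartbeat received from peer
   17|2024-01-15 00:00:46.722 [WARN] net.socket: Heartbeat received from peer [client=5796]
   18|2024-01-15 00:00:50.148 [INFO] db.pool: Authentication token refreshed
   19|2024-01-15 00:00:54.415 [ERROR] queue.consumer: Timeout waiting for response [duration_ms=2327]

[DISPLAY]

█024-01-15 00:00:05.596 [WARN] cache.redis: File descriptor l▲
2024-01-15 00:00:05.539 [DEBUG] cache.redis: Timeout waiting █
2024-01-15 00:00:10.661 [ERROR] db.pool: Index rebuild in pro░
2024-01-15 00:00:15.062 [INFO] db.pool: Rate limit applied to░
2024-01-15 00:00:20.456 [INFO] http.server: Memory usage at t░
2024-01-15 00:00:25.612 [WARN] net.socket: Authentication tok░
2024-01-15 00:00:25.066 [INFO] api.handler: Queue depth excee░
2024-01-15 00:00:29.616 [DEBUG] queue.consumer: Configuration░
2024-01-15 00:00:29.539 [INFO] net.socket: Queue depth exceed░
2024-01-15 00:00:31.770 [WARN] api.handler: Connection establ░
2024-01-15 00:00:34.523 [DEBUG] net.socket: Garbage collectio░
2024-01-15 00:00:39.929 [ERROR] cache.redis: Socket connectio░
2024-01-15 00:00:42.825 [INFO] db.pool: Request processed suc░
2024-01-15 00:00:42.226 [WARN] net.socket: Authentication tok░
2024-01-15 00:00:42.856 [DEBUG] http.server: Queue depth exce░
2024-01-15 00:00:42.662 [DEBUG] auth.jwt: Heartbeat received ░
2024-01-15 00:00:46.722 [WARN] net.socket: Heartbeat received░
2024-01-15 00:00:50.148 [INFO] db.pool: Authentication token ░
2024-01-15 00:00:54.415 [ERROR] queue.consumer: Timeout waiti░
                                                             ░
                                                             ▼


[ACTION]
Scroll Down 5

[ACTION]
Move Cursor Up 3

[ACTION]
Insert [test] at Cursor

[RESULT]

test█024-01-15 00:00:05.596 [WARN] cache.redis: File descript▲
2024-01-15 00:00:05.539 [DEBUG] cache.redis: Timeout waiting █
2024-01-15 00:00:10.661 [ERROR] db.pool: Index rebuild in pro░
2024-01-15 00:00:15.062 [INFO] db.pool: Rate limit applied to░
2024-01-15 00:00:20.456 [INFO] http.server: Memory usage at t░
2024-01-15 00:00:25.612 [WARN] net.socket: Authentication tok░
2024-01-15 00:00:25.066 [INFO] api.handler: Queue depth excee░
2024-01-15 00:00:29.616 [DEBUG] queue.consumer: Configuration░
2024-01-15 00:00:29.539 [INFO] net.socket: Queue depth exceed░
2024-01-15 00:00:31.770 [WARN] api.handler: Connection establ░
2024-01-15 00:00:34.523 [DEBUG] net.socket: Garbage collectio░
2024-01-15 00:00:39.929 [ERROR] cache.redis: Socket connectio░
2024-01-15 00:00:42.825 [INFO] db.pool: Request processed suc░
2024-01-15 00:00:42.226 [WARN] net.socket: Authentication tok░
2024-01-15 00:00:42.856 [DEBUG] http.server: Queue depth exce░
2024-01-15 00:00:42.662 [DEBUG] auth.jwt: Heartbeat received ░
2024-01-15 00:00:46.722 [WARN] net.socket: Heartbeat received░
2024-01-15 00:00:50.148 [INFO] db.pool: Authentication token ░
2024-01-15 00:00:54.415 [ERROR] queue.consumer: Timeout waiti░
                                                             ░
                                                             ▼


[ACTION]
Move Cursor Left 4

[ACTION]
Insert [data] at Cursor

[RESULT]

data█est2024-01-15 00:00:05.596 [WARN] cache.redis: File desc▲
2024-01-15 00:00:05.539 [DEBUG] cache.redis: Timeout waiting █
2024-01-15 00:00:10.661 [ERROR] db.pool: Index rebuild in pro░
2024-01-15 00:00:15.062 [INFO] db.pool: Rate limit applied to░
2024-01-15 00:00:20.456 [INFO] http.server: Memory usage at t░
2024-01-15 00:00:25.612 [WARN] net.socket: Authentication tok░
2024-01-15 00:00:25.066 [INFO] api.handler: Queue depth excee░
2024-01-15 00:00:29.616 [DEBUG] queue.consumer: Configuration░
2024-01-15 00:00:29.539 [INFO] net.socket: Queue depth exceed░
2024-01-15 00:00:31.770 [WARN] api.handler: Connection establ░
2024-01-15 00:00:34.523 [DEBUG] net.socket: Garbage collectio░
2024-01-15 00:00:39.929 [ERROR] cache.redis: Socket connectio░
2024-01-15 00:00:42.825 [INFO] db.pool: Request processed suc░
2024-01-15 00:00:42.226 [WARN] net.socket: Authentication tok░
2024-01-15 00:00:42.856 [DEBUG] http.server: Queue depth exce░
2024-01-15 00:00:42.662 [DEBUG] auth.jwt: Heartbeat received ░
2024-01-15 00:00:46.722 [WARN] net.socket: Heartbeat received░
2024-01-15 00:00:50.148 [INFO] db.pool: Authentication token ░
2024-01-15 00:00:54.415 [ERROR] queue.consumer: Timeout waiti░
                                                             ░
                                                             ▼


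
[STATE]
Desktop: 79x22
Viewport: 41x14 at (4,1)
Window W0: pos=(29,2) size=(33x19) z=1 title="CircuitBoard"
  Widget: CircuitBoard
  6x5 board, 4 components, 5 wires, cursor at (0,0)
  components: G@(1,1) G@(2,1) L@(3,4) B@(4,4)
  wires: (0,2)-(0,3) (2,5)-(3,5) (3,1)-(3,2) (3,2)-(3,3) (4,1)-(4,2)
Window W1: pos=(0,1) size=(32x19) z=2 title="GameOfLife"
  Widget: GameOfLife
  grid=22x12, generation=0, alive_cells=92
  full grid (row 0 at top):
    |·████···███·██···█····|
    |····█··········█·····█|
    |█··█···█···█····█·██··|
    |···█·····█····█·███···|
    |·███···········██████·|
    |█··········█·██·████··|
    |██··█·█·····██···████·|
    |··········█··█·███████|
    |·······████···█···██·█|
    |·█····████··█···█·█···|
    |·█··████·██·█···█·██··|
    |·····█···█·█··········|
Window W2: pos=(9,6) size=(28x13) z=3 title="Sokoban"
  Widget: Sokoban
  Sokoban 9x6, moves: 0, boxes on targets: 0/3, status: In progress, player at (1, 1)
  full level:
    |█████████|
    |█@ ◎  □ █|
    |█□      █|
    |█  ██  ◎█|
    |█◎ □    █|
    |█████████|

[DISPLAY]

━━━━━━━━━━━━━━━━━━━━━━━━━━━┓             
meOfLife                   ┃━━━━━━━━━━━━━
───────────────────────────┨ircuitBoard  
: 0                        ┃─────────────
██···███·██···█····        ┃ 0 1 2 3 4 5 
·█···┏━━━━━━━━━━━━━━━━━━━━━━━━━━┓     · ─
█···█┃ Sokoban                  ┃        
█····┠──────────────────────────┨ G      
█····┃█████████                 ┃        
·····┃█@ ◎  □ █                 ┃ G      
·█·█·┃█□      █                 ┃        
·····┃█  ██  ◎█                 ┃ · ─ · ─
····█┃█◎ □    █                 ┃        
···██┃█████████                 ┃ · ─ ·  


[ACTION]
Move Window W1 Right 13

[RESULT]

         ┏━━━━━━━━━━━━━━━━━━━━━━━━━━━━━━┓
         ┃ GameOfLife                   ┃
         ┠──────────────────────────────┨
         ┃Gen: 0                        ┃
         ┃·████···███·██···█····        ┃
     ┏━━━━━━━━━━━━━━━━━━━━━━━━━━┓       ┃
     ┃ Sokoban                  ┃       ┃
     ┠──────────────────────────┨       ┃
     ┃█████████                 ┃       ┃
     ┃█@ ◎  □ █                 ┃       ┃
     ┃█□      █                 ┃       ┃
     ┃█  ██  ◎█                 ┃       ┃
     ┃█◎ □    █                 ┃       ┃
     ┃█████████                 ┃       ┃


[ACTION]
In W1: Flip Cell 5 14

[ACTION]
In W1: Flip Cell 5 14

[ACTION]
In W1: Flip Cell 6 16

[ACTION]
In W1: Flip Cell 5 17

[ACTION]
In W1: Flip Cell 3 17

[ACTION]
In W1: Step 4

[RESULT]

         ┏━━━━━━━━━━━━━━━━━━━━━━━━━━━━━━┓
         ┃ GameOfLife                   ┃
         ┠──────────────────────────────┨
         ┃Gen: 4                        ┃
         ┃···██············██···        ┃
     ┏━━━━━━━━━━━━━━━━━━━━━━━━━━┓       ┃
     ┃ Sokoban                  ┃       ┃
     ┠──────────────────────────┨       ┃
     ┃█████████                 ┃       ┃
     ┃█@ ◎  □ █                 ┃       ┃
     ┃█□      █                 ┃       ┃
     ┃█  ██  ◎█                 ┃       ┃
     ┃█◎ □    █                 ┃       ┃
     ┃█████████                 ┃       ┃


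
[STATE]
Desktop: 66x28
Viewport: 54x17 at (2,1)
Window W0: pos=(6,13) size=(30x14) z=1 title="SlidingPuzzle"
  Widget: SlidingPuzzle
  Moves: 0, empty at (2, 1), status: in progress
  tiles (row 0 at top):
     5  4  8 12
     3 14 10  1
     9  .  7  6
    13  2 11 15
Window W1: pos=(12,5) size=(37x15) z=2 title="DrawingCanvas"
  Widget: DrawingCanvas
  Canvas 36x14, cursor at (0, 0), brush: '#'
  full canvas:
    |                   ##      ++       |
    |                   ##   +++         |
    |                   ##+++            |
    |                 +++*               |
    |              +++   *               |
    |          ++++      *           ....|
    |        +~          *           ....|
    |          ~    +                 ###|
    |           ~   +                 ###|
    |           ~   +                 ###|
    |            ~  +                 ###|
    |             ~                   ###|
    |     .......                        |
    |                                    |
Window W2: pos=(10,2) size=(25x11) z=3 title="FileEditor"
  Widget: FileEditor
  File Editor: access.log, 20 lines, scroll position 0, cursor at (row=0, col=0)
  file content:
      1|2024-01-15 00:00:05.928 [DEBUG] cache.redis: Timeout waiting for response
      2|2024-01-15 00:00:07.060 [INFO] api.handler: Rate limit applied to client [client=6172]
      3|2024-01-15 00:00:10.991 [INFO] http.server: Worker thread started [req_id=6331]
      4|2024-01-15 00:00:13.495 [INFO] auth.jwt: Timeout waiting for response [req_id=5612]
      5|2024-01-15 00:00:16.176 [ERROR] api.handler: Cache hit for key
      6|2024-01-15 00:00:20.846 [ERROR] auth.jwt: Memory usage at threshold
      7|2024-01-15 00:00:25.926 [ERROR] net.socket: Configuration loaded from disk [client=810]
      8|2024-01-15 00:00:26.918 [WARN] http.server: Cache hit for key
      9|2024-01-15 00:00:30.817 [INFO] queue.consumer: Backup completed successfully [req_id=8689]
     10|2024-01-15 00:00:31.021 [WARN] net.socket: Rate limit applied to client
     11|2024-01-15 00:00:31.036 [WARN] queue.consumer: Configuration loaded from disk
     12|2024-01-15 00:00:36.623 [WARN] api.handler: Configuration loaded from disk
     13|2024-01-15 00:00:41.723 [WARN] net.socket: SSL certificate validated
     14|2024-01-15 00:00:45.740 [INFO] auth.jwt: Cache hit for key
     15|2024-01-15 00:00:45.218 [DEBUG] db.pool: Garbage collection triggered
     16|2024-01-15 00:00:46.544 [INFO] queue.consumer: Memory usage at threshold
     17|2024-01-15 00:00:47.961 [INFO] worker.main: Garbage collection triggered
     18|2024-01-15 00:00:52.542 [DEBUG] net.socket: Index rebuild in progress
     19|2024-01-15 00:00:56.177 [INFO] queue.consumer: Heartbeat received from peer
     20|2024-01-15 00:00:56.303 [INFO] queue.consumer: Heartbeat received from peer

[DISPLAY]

                                                      
        ┏━━━━━━━━━━━━━━━━━━━━━━━┓                     
        ┃ FileEditor            ┃                     
        ┠───────────────────────┨                     
        ┃█024-01-15 00:00:05.92▲┃━━━━━━━━━━━━━┓       
        ┃2024-01-15 00:00:07.06█┃             ┃       
        ┃2024-01-15 00:00:10.99░┃─────────────┨       
        ┃2024-01-15 00:00:13.49░┃     ++      ┃       
        ┃2024-01-15 00:00:16.17░┃  +++        ┃       
        ┃2024-01-15 00:00:20.84░┃++           ┃       
        ┃2024-01-15 00:00:25.92▼┃             ┃       
        ┗━━━━━━━━━━━━━━━━━━━━━━━┛             ┃       
    ┏━━━━━┃          ++++      *           ...┃       
    ┃ Slid┃        +~          *           ...┃       
    ┠─────┃          ~    +                 ##┃       
    ┃┌────┃           ~   +                 ##┃       
    ┃│  5 ┃           ~   +                 ##┃       


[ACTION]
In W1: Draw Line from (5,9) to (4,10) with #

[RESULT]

                                                      
        ┏━━━━━━━━━━━━━━━━━━━━━━━┓                     
        ┃ FileEditor            ┃                     
        ┠───────────────────────┨                     
        ┃█024-01-15 00:00:05.92▲┃━━━━━━━━━━━━━┓       
        ┃2024-01-15 00:00:07.06█┃             ┃       
        ┃2024-01-15 00:00:10.99░┃─────────────┨       
        ┃2024-01-15 00:00:13.49░┃     ++      ┃       
        ┃2024-01-15 00:00:16.17░┃  +++        ┃       
        ┃2024-01-15 00:00:20.84░┃++           ┃       
        ┃2024-01-15 00:00:25.92▼┃             ┃       
        ┗━━━━━━━━━━━━━━━━━━━━━━━┛             ┃       
    ┏━━━━━┃         #++++      *           ...┃       
    ┃ Slid┃        +~          *           ...┃       
    ┠─────┃          ~    +                 ##┃       
    ┃┌────┃           ~   +                 ##┃       
    ┃│  5 ┃           ~   +                 ##┃       


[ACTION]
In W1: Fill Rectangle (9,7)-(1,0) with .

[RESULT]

                                                      
        ┏━━━━━━━━━━━━━━━━━━━━━━━┓                     
        ┃ FileEditor            ┃                     
        ┠───────────────────────┨                     
        ┃█024-01-15 00:00:05.92▲┃━━━━━━━━━━━━━┓       
        ┃2024-01-15 00:00:07.06█┃             ┃       
        ┃2024-01-15 00:00:10.99░┃─────────────┨       
        ┃2024-01-15 00:00:13.49░┃     ++      ┃       
        ┃2024-01-15 00:00:16.17░┃  +++        ┃       
        ┃2024-01-15 00:00:20.84░┃++           ┃       
        ┃2024-01-15 00:00:25.92▼┃             ┃       
        ┗━━━━━━━━━━━━━━━━━━━━━━━┛             ┃       
    ┏━━━━━┃........ #++++      *           ...┃       
    ┃ Slid┃........+~          *           ...┃       
    ┠─────┃........  ~    +                 ##┃       
    ┃┌────┃........   ~   +                 ##┃       
    ┃│  5 ┃........   ~   +                 ##┃       


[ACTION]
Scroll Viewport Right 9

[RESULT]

                                                      
━━━━━━━━━━━━━━━━━━━━━━━┓                              
 FileEditor            ┃                              
───────────────────────┨                              
█024-01-15 00:00:05.92▲┃━━━━━━━━━━━━━┓                
2024-01-15 00:00:07.06█┃             ┃                
2024-01-15 00:00:10.99░┃─────────────┨                
2024-01-15 00:00:13.49░┃     ++      ┃                
2024-01-15 00:00:16.17░┃  +++        ┃                
2024-01-15 00:00:20.84░┃++           ┃                
2024-01-15 00:00:25.92▼┃             ┃                
━━━━━━━━━━━━━━━━━━━━━━━┛             ┃                
━┃........ #++++      *           ...┃                
d┃........+~          *           ...┃                
─┃........  ~    +                 ##┃                
─┃........   ~   +                 ##┃                
 ┃........   ~   +                 ##┃                


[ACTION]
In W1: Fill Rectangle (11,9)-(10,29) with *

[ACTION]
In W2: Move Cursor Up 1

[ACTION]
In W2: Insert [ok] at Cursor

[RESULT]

                                                      
━━━━━━━━━━━━━━━━━━━━━━━┓                              
 FileEditor            ┃                              
───────────────────────┨                              
ok█024-01-15 00:00:05.▲┃━━━━━━━━━━━━━┓                
2024-01-15 00:00:07.06█┃             ┃                
2024-01-15 00:00:10.99░┃─────────────┨                
2024-01-15 00:00:13.49░┃     ++      ┃                
2024-01-15 00:00:16.17░┃  +++        ┃                
2024-01-15 00:00:20.84░┃++           ┃                
2024-01-15 00:00:25.92▼┃             ┃                
━━━━━━━━━━━━━━━━━━━━━━━┛             ┃                
━┃........ #++++      *           ...┃                
d┃........+~          *           ...┃                
─┃........  ~    +                 ##┃                
─┃........   ~   +                 ##┃                
 ┃........   ~   +                 ##┃                
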